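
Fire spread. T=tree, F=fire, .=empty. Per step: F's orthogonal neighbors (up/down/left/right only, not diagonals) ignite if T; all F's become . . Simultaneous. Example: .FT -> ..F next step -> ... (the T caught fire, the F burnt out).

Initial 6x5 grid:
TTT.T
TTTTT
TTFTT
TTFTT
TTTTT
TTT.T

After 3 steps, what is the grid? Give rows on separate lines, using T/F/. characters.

Step 1: 6 trees catch fire, 2 burn out
  TTT.T
  TTFTT
  TF.FT
  TF.FT
  TTFTT
  TTT.T
Step 2: 10 trees catch fire, 6 burn out
  TTF.T
  TF.FT
  F...F
  F...F
  TF.FT
  TTF.T
Step 3: 6 trees catch fire, 10 burn out
  TF..T
  F...F
  .....
  .....
  F...F
  TF..T

TF..T
F...F
.....
.....
F...F
TF..T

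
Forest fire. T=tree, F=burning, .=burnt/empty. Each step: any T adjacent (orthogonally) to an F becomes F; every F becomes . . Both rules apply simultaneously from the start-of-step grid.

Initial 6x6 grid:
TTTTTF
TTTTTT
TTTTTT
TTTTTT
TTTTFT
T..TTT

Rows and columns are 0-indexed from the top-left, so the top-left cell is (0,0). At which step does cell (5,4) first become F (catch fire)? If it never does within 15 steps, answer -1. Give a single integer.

Step 1: cell (5,4)='F' (+6 fires, +2 burnt)
  -> target ignites at step 1
Step 2: cell (5,4)='.' (+9 fires, +6 burnt)
Step 3: cell (5,4)='.' (+5 fires, +9 burnt)
Step 4: cell (5,4)='.' (+5 fires, +5 burnt)
Step 5: cell (5,4)='.' (+5 fires, +5 burnt)
Step 6: cell (5,4)='.' (+2 fires, +5 burnt)
Step 7: cell (5,4)='.' (+0 fires, +2 burnt)
  fire out at step 7

1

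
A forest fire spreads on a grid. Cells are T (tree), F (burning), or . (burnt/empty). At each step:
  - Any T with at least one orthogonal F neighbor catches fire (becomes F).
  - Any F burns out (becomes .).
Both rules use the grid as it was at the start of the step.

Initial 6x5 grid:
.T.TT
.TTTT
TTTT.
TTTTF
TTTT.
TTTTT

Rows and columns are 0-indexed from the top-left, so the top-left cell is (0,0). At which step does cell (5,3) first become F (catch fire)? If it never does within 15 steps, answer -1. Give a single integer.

Step 1: cell (5,3)='T' (+1 fires, +1 burnt)
Step 2: cell (5,3)='T' (+3 fires, +1 burnt)
Step 3: cell (5,3)='F' (+5 fires, +3 burnt)
  -> target ignites at step 3
Step 4: cell (5,3)='.' (+8 fires, +5 burnt)
Step 5: cell (5,3)='.' (+5 fires, +8 burnt)
Step 6: cell (5,3)='.' (+2 fires, +5 burnt)
Step 7: cell (5,3)='.' (+0 fires, +2 burnt)
  fire out at step 7

3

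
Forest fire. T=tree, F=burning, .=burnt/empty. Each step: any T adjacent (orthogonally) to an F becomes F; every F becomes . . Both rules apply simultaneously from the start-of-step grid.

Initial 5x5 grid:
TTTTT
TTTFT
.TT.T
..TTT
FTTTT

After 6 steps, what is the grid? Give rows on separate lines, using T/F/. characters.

Step 1: 4 trees catch fire, 2 burn out
  TTTFT
  TTF.F
  .TT.T
  ..TTT
  .FTTT
Step 2: 6 trees catch fire, 4 burn out
  TTF.F
  TF...
  .TF.F
  ..TTT
  ..FTT
Step 3: 6 trees catch fire, 6 burn out
  TF...
  F....
  .F...
  ..FTF
  ...FT
Step 4: 3 trees catch fire, 6 burn out
  F....
  .....
  .....
  ...F.
  ....F
Step 5: 0 trees catch fire, 3 burn out
  .....
  .....
  .....
  .....
  .....
Step 6: 0 trees catch fire, 0 burn out
  .....
  .....
  .....
  .....
  .....

.....
.....
.....
.....
.....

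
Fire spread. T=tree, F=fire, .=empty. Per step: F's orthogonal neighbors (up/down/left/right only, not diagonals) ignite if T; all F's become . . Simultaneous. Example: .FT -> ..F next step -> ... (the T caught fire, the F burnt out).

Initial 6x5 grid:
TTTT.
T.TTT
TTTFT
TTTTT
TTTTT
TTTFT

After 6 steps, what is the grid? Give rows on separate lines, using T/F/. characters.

Step 1: 7 trees catch fire, 2 burn out
  TTTT.
  T.TFT
  TTF.F
  TTTFT
  TTTFT
  TTF.F
Step 2: 9 trees catch fire, 7 burn out
  TTTF.
  T.F.F
  TF...
  TTF.F
  TTF.F
  TF...
Step 3: 5 trees catch fire, 9 burn out
  TTF..
  T....
  F....
  TF...
  TF...
  F....
Step 4: 4 trees catch fire, 5 burn out
  TF...
  F....
  .....
  F....
  F....
  .....
Step 5: 1 trees catch fire, 4 burn out
  F....
  .....
  .....
  .....
  .....
  .....
Step 6: 0 trees catch fire, 1 burn out
  .....
  .....
  .....
  .....
  .....
  .....

.....
.....
.....
.....
.....
.....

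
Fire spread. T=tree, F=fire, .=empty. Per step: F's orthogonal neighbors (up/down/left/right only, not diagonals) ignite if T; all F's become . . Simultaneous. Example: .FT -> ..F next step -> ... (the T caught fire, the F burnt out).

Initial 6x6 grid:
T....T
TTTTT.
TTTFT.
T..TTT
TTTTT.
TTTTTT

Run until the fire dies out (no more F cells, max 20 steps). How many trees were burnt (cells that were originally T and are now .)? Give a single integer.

Step 1: +4 fires, +1 burnt (F count now 4)
Step 2: +5 fires, +4 burnt (F count now 5)
Step 3: +6 fires, +5 burnt (F count now 6)
Step 4: +5 fires, +6 burnt (F count now 5)
Step 5: +4 fires, +5 burnt (F count now 4)
Step 6: +1 fires, +4 burnt (F count now 1)
Step 7: +0 fires, +1 burnt (F count now 0)
Fire out after step 7
Initially T: 26, now '.': 35
Total burnt (originally-T cells now '.'): 25

Answer: 25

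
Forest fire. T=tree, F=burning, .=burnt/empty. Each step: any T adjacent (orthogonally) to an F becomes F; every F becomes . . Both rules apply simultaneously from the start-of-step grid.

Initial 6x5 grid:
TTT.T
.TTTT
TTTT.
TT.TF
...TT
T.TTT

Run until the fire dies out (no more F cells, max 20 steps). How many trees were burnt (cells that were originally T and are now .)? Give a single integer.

Answer: 20

Derivation:
Step 1: +2 fires, +1 burnt (F count now 2)
Step 2: +3 fires, +2 burnt (F count now 3)
Step 3: +3 fires, +3 burnt (F count now 3)
Step 4: +4 fires, +3 burnt (F count now 4)
Step 5: +5 fires, +4 burnt (F count now 5)
Step 6: +2 fires, +5 burnt (F count now 2)
Step 7: +1 fires, +2 burnt (F count now 1)
Step 8: +0 fires, +1 burnt (F count now 0)
Fire out after step 8
Initially T: 21, now '.': 29
Total burnt (originally-T cells now '.'): 20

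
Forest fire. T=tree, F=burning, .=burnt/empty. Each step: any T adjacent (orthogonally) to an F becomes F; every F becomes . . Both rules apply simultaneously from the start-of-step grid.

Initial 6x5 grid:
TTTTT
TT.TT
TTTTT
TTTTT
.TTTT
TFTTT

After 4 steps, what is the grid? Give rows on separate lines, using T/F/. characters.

Step 1: 3 trees catch fire, 1 burn out
  TTTTT
  TT.TT
  TTTTT
  TTTTT
  .FTTT
  F.FTT
Step 2: 3 trees catch fire, 3 burn out
  TTTTT
  TT.TT
  TTTTT
  TFTTT
  ..FTT
  ...FT
Step 3: 5 trees catch fire, 3 burn out
  TTTTT
  TT.TT
  TFTTT
  F.FTT
  ...FT
  ....F
Step 4: 5 trees catch fire, 5 burn out
  TTTTT
  TF.TT
  F.FTT
  ...FT
  ....F
  .....

TTTTT
TF.TT
F.FTT
...FT
....F
.....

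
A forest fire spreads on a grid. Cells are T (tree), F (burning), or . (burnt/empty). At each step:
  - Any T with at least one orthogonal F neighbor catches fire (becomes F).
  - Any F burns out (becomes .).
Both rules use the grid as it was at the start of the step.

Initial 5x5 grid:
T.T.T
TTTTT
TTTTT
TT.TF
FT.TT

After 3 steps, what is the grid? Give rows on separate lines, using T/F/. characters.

Step 1: 5 trees catch fire, 2 burn out
  T.T.T
  TTTTT
  TTTTF
  FT.F.
  .F.TF
Step 2: 5 trees catch fire, 5 burn out
  T.T.T
  TTTTF
  FTTF.
  .F...
  ...F.
Step 3: 5 trees catch fire, 5 burn out
  T.T.F
  FTTF.
  .FF..
  .....
  .....

T.T.F
FTTF.
.FF..
.....
.....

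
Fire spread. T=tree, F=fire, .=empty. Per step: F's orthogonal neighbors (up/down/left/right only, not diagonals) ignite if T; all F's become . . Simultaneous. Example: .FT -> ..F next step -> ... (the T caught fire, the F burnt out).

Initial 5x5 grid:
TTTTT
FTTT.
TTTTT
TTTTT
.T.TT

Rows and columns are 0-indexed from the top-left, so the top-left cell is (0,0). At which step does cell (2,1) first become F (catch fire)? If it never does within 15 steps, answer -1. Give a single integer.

Step 1: cell (2,1)='T' (+3 fires, +1 burnt)
Step 2: cell (2,1)='F' (+4 fires, +3 burnt)
  -> target ignites at step 2
Step 3: cell (2,1)='.' (+4 fires, +4 burnt)
Step 4: cell (2,1)='.' (+4 fires, +4 burnt)
Step 5: cell (2,1)='.' (+3 fires, +4 burnt)
Step 6: cell (2,1)='.' (+2 fires, +3 burnt)
Step 7: cell (2,1)='.' (+1 fires, +2 burnt)
Step 8: cell (2,1)='.' (+0 fires, +1 burnt)
  fire out at step 8

2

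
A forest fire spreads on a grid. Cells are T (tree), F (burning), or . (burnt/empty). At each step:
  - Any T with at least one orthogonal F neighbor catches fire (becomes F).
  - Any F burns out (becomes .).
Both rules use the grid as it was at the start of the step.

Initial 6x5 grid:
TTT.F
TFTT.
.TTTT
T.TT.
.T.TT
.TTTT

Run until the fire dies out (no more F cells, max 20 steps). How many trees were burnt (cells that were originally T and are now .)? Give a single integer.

Answer: 19

Derivation:
Step 1: +4 fires, +2 burnt (F count now 4)
Step 2: +4 fires, +4 burnt (F count now 4)
Step 3: +2 fires, +4 burnt (F count now 2)
Step 4: +2 fires, +2 burnt (F count now 2)
Step 5: +1 fires, +2 burnt (F count now 1)
Step 6: +2 fires, +1 burnt (F count now 2)
Step 7: +2 fires, +2 burnt (F count now 2)
Step 8: +1 fires, +2 burnt (F count now 1)
Step 9: +1 fires, +1 burnt (F count now 1)
Step 10: +0 fires, +1 burnt (F count now 0)
Fire out after step 10
Initially T: 20, now '.': 29
Total burnt (originally-T cells now '.'): 19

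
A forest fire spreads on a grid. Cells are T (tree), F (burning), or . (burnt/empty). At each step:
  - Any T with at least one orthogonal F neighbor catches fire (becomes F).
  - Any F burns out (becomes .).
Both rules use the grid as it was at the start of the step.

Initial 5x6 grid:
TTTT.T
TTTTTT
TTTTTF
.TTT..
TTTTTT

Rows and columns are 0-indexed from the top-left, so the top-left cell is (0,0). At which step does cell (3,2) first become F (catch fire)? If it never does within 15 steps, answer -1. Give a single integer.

Step 1: cell (3,2)='T' (+2 fires, +1 burnt)
Step 2: cell (3,2)='T' (+3 fires, +2 burnt)
Step 3: cell (3,2)='T' (+3 fires, +3 burnt)
Step 4: cell (3,2)='F' (+5 fires, +3 burnt)
  -> target ignites at step 4
Step 5: cell (3,2)='.' (+6 fires, +5 burnt)
Step 6: cell (3,2)='.' (+4 fires, +6 burnt)
Step 7: cell (3,2)='.' (+2 fires, +4 burnt)
Step 8: cell (3,2)='.' (+0 fires, +2 burnt)
  fire out at step 8

4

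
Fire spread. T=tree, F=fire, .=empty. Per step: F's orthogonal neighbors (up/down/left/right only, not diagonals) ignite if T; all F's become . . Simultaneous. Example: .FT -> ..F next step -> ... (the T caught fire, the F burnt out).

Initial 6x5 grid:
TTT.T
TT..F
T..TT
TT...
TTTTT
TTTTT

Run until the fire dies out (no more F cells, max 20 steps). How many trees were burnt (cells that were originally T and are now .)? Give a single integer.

Answer: 3

Derivation:
Step 1: +2 fires, +1 burnt (F count now 2)
Step 2: +1 fires, +2 burnt (F count now 1)
Step 3: +0 fires, +1 burnt (F count now 0)
Fire out after step 3
Initially T: 21, now '.': 12
Total burnt (originally-T cells now '.'): 3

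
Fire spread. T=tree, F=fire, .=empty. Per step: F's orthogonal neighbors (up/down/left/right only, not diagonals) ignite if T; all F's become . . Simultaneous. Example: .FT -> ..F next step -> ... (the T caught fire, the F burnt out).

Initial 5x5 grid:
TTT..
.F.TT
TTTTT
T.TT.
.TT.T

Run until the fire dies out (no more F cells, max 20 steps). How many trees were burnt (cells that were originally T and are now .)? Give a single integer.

Step 1: +2 fires, +1 burnt (F count now 2)
Step 2: +4 fires, +2 burnt (F count now 4)
Step 3: +3 fires, +4 burnt (F count now 3)
Step 4: +4 fires, +3 burnt (F count now 4)
Step 5: +2 fires, +4 burnt (F count now 2)
Step 6: +0 fires, +2 burnt (F count now 0)
Fire out after step 6
Initially T: 16, now '.': 24
Total burnt (originally-T cells now '.'): 15

Answer: 15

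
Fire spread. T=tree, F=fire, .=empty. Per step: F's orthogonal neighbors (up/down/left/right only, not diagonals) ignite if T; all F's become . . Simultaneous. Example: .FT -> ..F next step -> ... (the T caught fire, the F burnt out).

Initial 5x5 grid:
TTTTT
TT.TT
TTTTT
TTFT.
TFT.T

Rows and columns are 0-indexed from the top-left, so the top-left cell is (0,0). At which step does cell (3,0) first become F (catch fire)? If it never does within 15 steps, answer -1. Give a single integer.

Step 1: cell (3,0)='T' (+5 fires, +2 burnt)
Step 2: cell (3,0)='F' (+3 fires, +5 burnt)
  -> target ignites at step 2
Step 3: cell (3,0)='.' (+4 fires, +3 burnt)
Step 4: cell (3,0)='.' (+4 fires, +4 burnt)
Step 5: cell (3,0)='.' (+3 fires, +4 burnt)
Step 6: cell (3,0)='.' (+0 fires, +3 burnt)
  fire out at step 6

2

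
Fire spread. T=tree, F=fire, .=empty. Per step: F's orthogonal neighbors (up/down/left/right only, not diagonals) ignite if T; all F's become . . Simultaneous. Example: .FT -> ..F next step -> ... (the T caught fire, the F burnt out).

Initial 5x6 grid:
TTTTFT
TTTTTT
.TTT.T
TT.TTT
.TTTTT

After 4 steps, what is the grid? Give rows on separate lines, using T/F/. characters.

Step 1: 3 trees catch fire, 1 burn out
  TTTF.F
  TTTTFT
  .TTT.T
  TT.TTT
  .TTTTT
Step 2: 3 trees catch fire, 3 burn out
  TTF...
  TTTF.F
  .TTT.T
  TT.TTT
  .TTTTT
Step 3: 4 trees catch fire, 3 burn out
  TF....
  TTF...
  .TTF.F
  TT.TTT
  .TTTTT
Step 4: 5 trees catch fire, 4 burn out
  F.....
  TF....
  .TF...
  TT.FTF
  .TTTTT

F.....
TF....
.TF...
TT.FTF
.TTTTT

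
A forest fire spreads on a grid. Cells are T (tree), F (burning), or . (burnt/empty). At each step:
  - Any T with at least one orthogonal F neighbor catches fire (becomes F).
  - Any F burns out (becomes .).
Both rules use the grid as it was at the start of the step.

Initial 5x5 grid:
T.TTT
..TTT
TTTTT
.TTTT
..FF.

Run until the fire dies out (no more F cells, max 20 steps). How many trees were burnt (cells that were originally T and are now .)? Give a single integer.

Answer: 15

Derivation:
Step 1: +2 fires, +2 burnt (F count now 2)
Step 2: +4 fires, +2 burnt (F count now 4)
Step 3: +4 fires, +4 burnt (F count now 4)
Step 4: +4 fires, +4 burnt (F count now 4)
Step 5: +1 fires, +4 burnt (F count now 1)
Step 6: +0 fires, +1 burnt (F count now 0)
Fire out after step 6
Initially T: 16, now '.': 24
Total burnt (originally-T cells now '.'): 15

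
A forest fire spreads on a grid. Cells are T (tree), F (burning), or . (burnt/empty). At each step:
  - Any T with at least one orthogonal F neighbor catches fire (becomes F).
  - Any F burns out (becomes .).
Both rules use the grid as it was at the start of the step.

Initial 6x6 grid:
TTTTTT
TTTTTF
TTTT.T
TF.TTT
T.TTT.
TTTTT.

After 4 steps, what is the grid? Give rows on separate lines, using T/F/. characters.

Step 1: 5 trees catch fire, 2 burn out
  TTTTTF
  TTTTF.
  TFTT.F
  F..TTT
  T.TTT.
  TTTTT.
Step 2: 7 trees catch fire, 5 burn out
  TTTTF.
  TFTF..
  F.FT..
  ...TTF
  F.TTT.
  TTTTT.
Step 3: 7 trees catch fire, 7 burn out
  TFTF..
  F.F...
  ...F..
  ...TF.
  ..TTT.
  FTTTT.
Step 4: 5 trees catch fire, 7 burn out
  F.F...
  ......
  ......
  ...F..
  ..TTF.
  .FTTT.

F.F...
......
......
...F..
..TTF.
.FTTT.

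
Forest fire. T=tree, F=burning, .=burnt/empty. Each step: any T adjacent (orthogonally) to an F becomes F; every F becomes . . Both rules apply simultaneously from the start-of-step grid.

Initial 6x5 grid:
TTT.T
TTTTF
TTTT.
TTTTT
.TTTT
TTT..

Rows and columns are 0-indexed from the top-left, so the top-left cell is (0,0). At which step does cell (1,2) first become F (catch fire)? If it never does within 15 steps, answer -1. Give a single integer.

Step 1: cell (1,2)='T' (+2 fires, +1 burnt)
Step 2: cell (1,2)='F' (+2 fires, +2 burnt)
  -> target ignites at step 2
Step 3: cell (1,2)='.' (+4 fires, +2 burnt)
Step 4: cell (1,2)='.' (+6 fires, +4 burnt)
Step 5: cell (1,2)='.' (+5 fires, +6 burnt)
Step 6: cell (1,2)='.' (+3 fires, +5 burnt)
Step 7: cell (1,2)='.' (+1 fires, +3 burnt)
Step 8: cell (1,2)='.' (+1 fires, +1 burnt)
Step 9: cell (1,2)='.' (+0 fires, +1 burnt)
  fire out at step 9

2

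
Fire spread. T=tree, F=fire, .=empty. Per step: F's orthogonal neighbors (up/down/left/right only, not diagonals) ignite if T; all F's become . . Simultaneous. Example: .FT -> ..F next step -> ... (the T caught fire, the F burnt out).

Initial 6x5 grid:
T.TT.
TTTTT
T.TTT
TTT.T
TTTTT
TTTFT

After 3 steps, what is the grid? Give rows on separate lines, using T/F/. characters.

Step 1: 3 trees catch fire, 1 burn out
  T.TT.
  TTTTT
  T.TTT
  TTT.T
  TTTFT
  TTF.F
Step 2: 3 trees catch fire, 3 burn out
  T.TT.
  TTTTT
  T.TTT
  TTT.T
  TTF.F
  TF...
Step 3: 4 trees catch fire, 3 burn out
  T.TT.
  TTTTT
  T.TTT
  TTF.F
  TF...
  F....

T.TT.
TTTTT
T.TTT
TTF.F
TF...
F....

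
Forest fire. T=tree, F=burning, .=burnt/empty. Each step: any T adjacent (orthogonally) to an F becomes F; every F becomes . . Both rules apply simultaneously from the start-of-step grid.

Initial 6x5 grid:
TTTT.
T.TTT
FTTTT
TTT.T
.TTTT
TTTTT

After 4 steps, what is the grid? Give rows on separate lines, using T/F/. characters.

Step 1: 3 trees catch fire, 1 burn out
  TTTT.
  F.TTT
  .FTTT
  FTT.T
  .TTTT
  TTTTT
Step 2: 3 trees catch fire, 3 burn out
  FTTT.
  ..TTT
  ..FTT
  .FT.T
  .TTTT
  TTTTT
Step 3: 5 trees catch fire, 3 burn out
  .FTT.
  ..FTT
  ...FT
  ..F.T
  .FTTT
  TTTTT
Step 4: 5 trees catch fire, 5 burn out
  ..FT.
  ...FT
  ....F
  ....T
  ..FTT
  TFTTT

..FT.
...FT
....F
....T
..FTT
TFTTT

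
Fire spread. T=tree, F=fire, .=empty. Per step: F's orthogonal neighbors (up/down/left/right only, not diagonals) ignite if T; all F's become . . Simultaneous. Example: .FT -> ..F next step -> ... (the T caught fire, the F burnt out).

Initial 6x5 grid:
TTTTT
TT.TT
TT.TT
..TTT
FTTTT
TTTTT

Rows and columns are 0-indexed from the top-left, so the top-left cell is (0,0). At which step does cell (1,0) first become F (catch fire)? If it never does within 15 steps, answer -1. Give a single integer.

Step 1: cell (1,0)='T' (+2 fires, +1 burnt)
Step 2: cell (1,0)='T' (+2 fires, +2 burnt)
Step 3: cell (1,0)='T' (+3 fires, +2 burnt)
Step 4: cell (1,0)='T' (+3 fires, +3 burnt)
Step 5: cell (1,0)='T' (+3 fires, +3 burnt)
Step 6: cell (1,0)='T' (+2 fires, +3 burnt)
Step 7: cell (1,0)='T' (+2 fires, +2 burnt)
Step 8: cell (1,0)='T' (+2 fires, +2 burnt)
Step 9: cell (1,0)='T' (+1 fires, +2 burnt)
Step 10: cell (1,0)='T' (+2 fires, +1 burnt)
Step 11: cell (1,0)='F' (+2 fires, +2 burnt)
  -> target ignites at step 11
Step 12: cell (1,0)='.' (+1 fires, +2 burnt)
Step 13: cell (1,0)='.' (+0 fires, +1 burnt)
  fire out at step 13

11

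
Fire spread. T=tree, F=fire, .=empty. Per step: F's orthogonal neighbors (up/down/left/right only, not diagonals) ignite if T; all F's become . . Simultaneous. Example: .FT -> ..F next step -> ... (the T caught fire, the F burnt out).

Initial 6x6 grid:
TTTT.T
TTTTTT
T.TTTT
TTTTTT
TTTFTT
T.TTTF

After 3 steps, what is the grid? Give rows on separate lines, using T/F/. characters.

Step 1: 6 trees catch fire, 2 burn out
  TTTT.T
  TTTTTT
  T.TTTT
  TTTFTT
  TTF.FF
  T.TFF.
Step 2: 6 trees catch fire, 6 burn out
  TTTT.T
  TTTTTT
  T.TFTT
  TTF.FF
  TF....
  T.F...
Step 3: 6 trees catch fire, 6 burn out
  TTTT.T
  TTTFTT
  T.F.FF
  TF....
  F.....
  T.....

TTTT.T
TTTFTT
T.F.FF
TF....
F.....
T.....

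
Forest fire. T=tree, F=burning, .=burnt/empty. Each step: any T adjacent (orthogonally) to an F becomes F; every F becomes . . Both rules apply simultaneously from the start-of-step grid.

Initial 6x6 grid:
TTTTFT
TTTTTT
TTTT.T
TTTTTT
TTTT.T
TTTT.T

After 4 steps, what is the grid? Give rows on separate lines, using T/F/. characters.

Step 1: 3 trees catch fire, 1 burn out
  TTTF.F
  TTTTFT
  TTTT.T
  TTTTTT
  TTTT.T
  TTTT.T
Step 2: 3 trees catch fire, 3 burn out
  TTF...
  TTTF.F
  TTTT.T
  TTTTTT
  TTTT.T
  TTTT.T
Step 3: 4 trees catch fire, 3 burn out
  TF....
  TTF...
  TTTF.F
  TTTTTT
  TTTT.T
  TTTT.T
Step 4: 5 trees catch fire, 4 burn out
  F.....
  TF....
  TTF...
  TTTFTF
  TTTT.T
  TTTT.T

F.....
TF....
TTF...
TTTFTF
TTTT.T
TTTT.T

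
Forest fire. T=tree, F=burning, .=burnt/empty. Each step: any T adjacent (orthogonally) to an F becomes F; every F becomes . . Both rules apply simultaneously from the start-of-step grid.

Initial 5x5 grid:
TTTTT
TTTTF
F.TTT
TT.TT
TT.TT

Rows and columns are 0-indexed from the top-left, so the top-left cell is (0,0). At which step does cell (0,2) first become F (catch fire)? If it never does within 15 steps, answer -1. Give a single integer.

Step 1: cell (0,2)='T' (+5 fires, +2 burnt)
Step 2: cell (0,2)='T' (+8 fires, +5 burnt)
Step 3: cell (0,2)='F' (+6 fires, +8 burnt)
  -> target ignites at step 3
Step 4: cell (0,2)='.' (+1 fires, +6 burnt)
Step 5: cell (0,2)='.' (+0 fires, +1 burnt)
  fire out at step 5

3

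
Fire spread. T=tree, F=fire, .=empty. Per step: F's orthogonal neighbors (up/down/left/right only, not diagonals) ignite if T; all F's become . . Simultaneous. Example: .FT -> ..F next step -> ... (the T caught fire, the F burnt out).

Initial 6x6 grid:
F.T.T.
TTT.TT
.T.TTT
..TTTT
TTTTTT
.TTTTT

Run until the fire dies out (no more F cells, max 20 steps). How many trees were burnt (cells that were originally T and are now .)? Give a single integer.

Answer: 5

Derivation:
Step 1: +1 fires, +1 burnt (F count now 1)
Step 2: +1 fires, +1 burnt (F count now 1)
Step 3: +2 fires, +1 burnt (F count now 2)
Step 4: +1 fires, +2 burnt (F count now 1)
Step 5: +0 fires, +1 burnt (F count now 0)
Fire out after step 5
Initially T: 26, now '.': 15
Total burnt (originally-T cells now '.'): 5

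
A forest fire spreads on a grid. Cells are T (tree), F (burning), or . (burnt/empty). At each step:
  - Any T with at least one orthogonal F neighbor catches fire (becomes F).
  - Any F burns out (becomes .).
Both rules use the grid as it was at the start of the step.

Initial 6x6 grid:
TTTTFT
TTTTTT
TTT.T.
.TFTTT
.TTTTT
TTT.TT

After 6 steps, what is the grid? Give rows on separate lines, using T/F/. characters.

Step 1: 7 trees catch fire, 2 burn out
  TTTF.F
  TTTTFT
  TTF.T.
  .F.FTT
  .TFTTT
  TTT.TT
Step 2: 10 trees catch fire, 7 burn out
  TTF...
  TTFF.F
  TF..F.
  ....FT
  .F.FTT
  TTF.TT
Step 3: 6 trees catch fire, 10 burn out
  TF....
  TF....
  F.....
  .....F
  ....FT
  TF..TT
Step 4: 5 trees catch fire, 6 burn out
  F.....
  F.....
  ......
  ......
  .....F
  F...FT
Step 5: 1 trees catch fire, 5 burn out
  ......
  ......
  ......
  ......
  ......
  .....F
Step 6: 0 trees catch fire, 1 burn out
  ......
  ......
  ......
  ......
  ......
  ......

......
......
......
......
......
......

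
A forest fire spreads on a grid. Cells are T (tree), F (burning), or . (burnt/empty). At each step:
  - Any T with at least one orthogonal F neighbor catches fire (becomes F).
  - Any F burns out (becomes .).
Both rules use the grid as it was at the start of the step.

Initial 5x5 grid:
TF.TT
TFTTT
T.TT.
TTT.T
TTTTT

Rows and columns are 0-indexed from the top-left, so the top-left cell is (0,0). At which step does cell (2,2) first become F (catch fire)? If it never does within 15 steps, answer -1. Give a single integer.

Step 1: cell (2,2)='T' (+3 fires, +2 burnt)
Step 2: cell (2,2)='F' (+3 fires, +3 burnt)
  -> target ignites at step 2
Step 3: cell (2,2)='.' (+5 fires, +3 burnt)
Step 4: cell (2,2)='.' (+4 fires, +5 burnt)
Step 5: cell (2,2)='.' (+2 fires, +4 burnt)
Step 6: cell (2,2)='.' (+1 fires, +2 burnt)
Step 7: cell (2,2)='.' (+1 fires, +1 burnt)
Step 8: cell (2,2)='.' (+0 fires, +1 burnt)
  fire out at step 8

2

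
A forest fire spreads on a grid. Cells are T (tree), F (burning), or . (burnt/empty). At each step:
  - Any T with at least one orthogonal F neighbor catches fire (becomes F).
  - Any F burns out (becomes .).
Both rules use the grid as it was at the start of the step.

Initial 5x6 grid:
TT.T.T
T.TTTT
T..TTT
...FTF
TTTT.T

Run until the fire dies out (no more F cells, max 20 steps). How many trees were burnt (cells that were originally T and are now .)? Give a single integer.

Step 1: +5 fires, +2 burnt (F count now 5)
Step 2: +4 fires, +5 burnt (F count now 4)
Step 3: +5 fires, +4 burnt (F count now 5)
Step 4: +1 fires, +5 burnt (F count now 1)
Step 5: +0 fires, +1 burnt (F count now 0)
Fire out after step 5
Initially T: 19, now '.': 26
Total burnt (originally-T cells now '.'): 15

Answer: 15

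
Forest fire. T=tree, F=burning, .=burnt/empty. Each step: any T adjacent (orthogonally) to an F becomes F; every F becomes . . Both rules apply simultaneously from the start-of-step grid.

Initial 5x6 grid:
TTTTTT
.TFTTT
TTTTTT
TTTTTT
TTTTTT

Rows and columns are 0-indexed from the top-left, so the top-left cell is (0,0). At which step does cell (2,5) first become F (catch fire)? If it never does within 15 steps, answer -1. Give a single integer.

Step 1: cell (2,5)='T' (+4 fires, +1 burnt)
Step 2: cell (2,5)='T' (+6 fires, +4 burnt)
Step 3: cell (2,5)='T' (+8 fires, +6 burnt)
Step 4: cell (2,5)='F' (+6 fires, +8 burnt)
  -> target ignites at step 4
Step 5: cell (2,5)='.' (+3 fires, +6 burnt)
Step 6: cell (2,5)='.' (+1 fires, +3 burnt)
Step 7: cell (2,5)='.' (+0 fires, +1 burnt)
  fire out at step 7

4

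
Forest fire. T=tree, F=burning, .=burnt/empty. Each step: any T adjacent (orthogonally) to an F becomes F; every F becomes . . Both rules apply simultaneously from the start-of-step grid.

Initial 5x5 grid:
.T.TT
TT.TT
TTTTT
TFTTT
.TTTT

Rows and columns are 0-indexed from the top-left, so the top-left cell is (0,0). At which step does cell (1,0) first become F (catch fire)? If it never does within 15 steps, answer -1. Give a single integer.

Step 1: cell (1,0)='T' (+4 fires, +1 burnt)
Step 2: cell (1,0)='T' (+5 fires, +4 burnt)
Step 3: cell (1,0)='F' (+5 fires, +5 burnt)
  -> target ignites at step 3
Step 4: cell (1,0)='.' (+3 fires, +5 burnt)
Step 5: cell (1,0)='.' (+2 fires, +3 burnt)
Step 6: cell (1,0)='.' (+1 fires, +2 burnt)
Step 7: cell (1,0)='.' (+0 fires, +1 burnt)
  fire out at step 7

3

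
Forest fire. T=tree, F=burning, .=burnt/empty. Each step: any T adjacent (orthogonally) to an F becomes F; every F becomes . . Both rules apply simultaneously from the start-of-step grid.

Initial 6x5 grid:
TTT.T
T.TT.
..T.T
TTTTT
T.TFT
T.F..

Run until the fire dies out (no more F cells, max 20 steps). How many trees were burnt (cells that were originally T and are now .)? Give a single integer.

Step 1: +3 fires, +2 burnt (F count now 3)
Step 2: +2 fires, +3 burnt (F count now 2)
Step 3: +3 fires, +2 burnt (F count now 3)
Step 4: +2 fires, +3 burnt (F count now 2)
Step 5: +3 fires, +2 burnt (F count now 3)
Step 6: +2 fires, +3 burnt (F count now 2)
Step 7: +1 fires, +2 burnt (F count now 1)
Step 8: +1 fires, +1 burnt (F count now 1)
Step 9: +0 fires, +1 burnt (F count now 0)
Fire out after step 9
Initially T: 18, now '.': 29
Total burnt (originally-T cells now '.'): 17

Answer: 17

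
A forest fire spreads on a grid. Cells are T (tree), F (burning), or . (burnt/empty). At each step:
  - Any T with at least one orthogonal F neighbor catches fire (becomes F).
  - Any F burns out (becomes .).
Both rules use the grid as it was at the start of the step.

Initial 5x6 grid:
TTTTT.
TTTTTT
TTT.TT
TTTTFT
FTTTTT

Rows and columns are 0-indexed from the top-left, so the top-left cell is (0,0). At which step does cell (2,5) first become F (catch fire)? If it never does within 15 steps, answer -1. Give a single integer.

Step 1: cell (2,5)='T' (+6 fires, +2 burnt)
Step 2: cell (2,5)='F' (+8 fires, +6 burnt)
  -> target ignites at step 2
Step 3: cell (2,5)='.' (+6 fires, +8 burnt)
Step 4: cell (2,5)='.' (+4 fires, +6 burnt)
Step 5: cell (2,5)='.' (+2 fires, +4 burnt)
Step 6: cell (2,5)='.' (+0 fires, +2 burnt)
  fire out at step 6

2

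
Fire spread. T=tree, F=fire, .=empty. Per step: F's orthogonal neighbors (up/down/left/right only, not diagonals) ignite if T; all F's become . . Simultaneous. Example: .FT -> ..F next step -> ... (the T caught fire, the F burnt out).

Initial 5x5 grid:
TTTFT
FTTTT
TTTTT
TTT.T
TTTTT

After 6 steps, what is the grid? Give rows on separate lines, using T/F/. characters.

Step 1: 6 trees catch fire, 2 burn out
  FTF.F
  .FTFT
  FTTTT
  TTT.T
  TTTTT
Step 2: 6 trees catch fire, 6 burn out
  .F...
  ..F.F
  .FTFT
  FTT.T
  TTTTT
Step 3: 4 trees catch fire, 6 burn out
  .....
  .....
  ..F.F
  .FT.T
  FTTTT
Step 4: 3 trees catch fire, 4 burn out
  .....
  .....
  .....
  ..F.F
  .FTTT
Step 5: 2 trees catch fire, 3 burn out
  .....
  .....
  .....
  .....
  ..FTF
Step 6: 1 trees catch fire, 2 burn out
  .....
  .....
  .....
  .....
  ...F.

.....
.....
.....
.....
...F.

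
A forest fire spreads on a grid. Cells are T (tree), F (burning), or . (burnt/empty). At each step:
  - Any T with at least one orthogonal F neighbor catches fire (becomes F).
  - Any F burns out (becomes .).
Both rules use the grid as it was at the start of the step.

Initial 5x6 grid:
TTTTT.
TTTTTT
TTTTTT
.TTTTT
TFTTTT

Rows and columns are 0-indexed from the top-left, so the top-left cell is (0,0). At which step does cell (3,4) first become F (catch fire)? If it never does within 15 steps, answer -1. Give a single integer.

Step 1: cell (3,4)='T' (+3 fires, +1 burnt)
Step 2: cell (3,4)='T' (+3 fires, +3 burnt)
Step 3: cell (3,4)='T' (+5 fires, +3 burnt)
Step 4: cell (3,4)='F' (+6 fires, +5 burnt)
  -> target ignites at step 4
Step 5: cell (3,4)='.' (+5 fires, +6 burnt)
Step 6: cell (3,4)='.' (+3 fires, +5 burnt)
Step 7: cell (3,4)='.' (+2 fires, +3 burnt)
Step 8: cell (3,4)='.' (+0 fires, +2 burnt)
  fire out at step 8

4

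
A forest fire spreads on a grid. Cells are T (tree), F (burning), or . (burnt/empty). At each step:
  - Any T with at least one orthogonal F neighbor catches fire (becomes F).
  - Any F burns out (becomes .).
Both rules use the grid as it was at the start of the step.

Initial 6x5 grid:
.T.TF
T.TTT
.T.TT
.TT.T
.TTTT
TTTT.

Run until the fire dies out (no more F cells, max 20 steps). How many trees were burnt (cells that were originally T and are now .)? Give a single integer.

Answer: 18

Derivation:
Step 1: +2 fires, +1 burnt (F count now 2)
Step 2: +2 fires, +2 burnt (F count now 2)
Step 3: +3 fires, +2 burnt (F count now 3)
Step 4: +1 fires, +3 burnt (F count now 1)
Step 5: +1 fires, +1 burnt (F count now 1)
Step 6: +2 fires, +1 burnt (F count now 2)
Step 7: +3 fires, +2 burnt (F count now 3)
Step 8: +2 fires, +3 burnt (F count now 2)
Step 9: +2 fires, +2 burnt (F count now 2)
Step 10: +0 fires, +2 burnt (F count now 0)
Fire out after step 10
Initially T: 20, now '.': 28
Total burnt (originally-T cells now '.'): 18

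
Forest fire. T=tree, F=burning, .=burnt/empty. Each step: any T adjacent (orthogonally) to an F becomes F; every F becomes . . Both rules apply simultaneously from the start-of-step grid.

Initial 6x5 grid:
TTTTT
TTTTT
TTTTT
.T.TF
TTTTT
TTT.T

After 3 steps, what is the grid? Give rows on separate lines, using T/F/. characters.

Step 1: 3 trees catch fire, 1 burn out
  TTTTT
  TTTTT
  TTTTF
  .T.F.
  TTTTF
  TTT.T
Step 2: 4 trees catch fire, 3 burn out
  TTTTT
  TTTTF
  TTTF.
  .T...
  TTTF.
  TTT.F
Step 3: 4 trees catch fire, 4 burn out
  TTTTF
  TTTF.
  TTF..
  .T...
  TTF..
  TTT..

TTTTF
TTTF.
TTF..
.T...
TTF..
TTT..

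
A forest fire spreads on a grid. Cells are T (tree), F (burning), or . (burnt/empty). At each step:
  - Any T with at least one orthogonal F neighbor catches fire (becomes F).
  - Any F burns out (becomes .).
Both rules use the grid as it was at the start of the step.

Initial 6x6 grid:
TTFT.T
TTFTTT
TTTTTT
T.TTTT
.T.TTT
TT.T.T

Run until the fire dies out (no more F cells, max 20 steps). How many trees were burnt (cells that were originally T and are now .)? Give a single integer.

Step 1: +5 fires, +2 burnt (F count now 5)
Step 2: +6 fires, +5 burnt (F count now 6)
Step 3: +4 fires, +6 burnt (F count now 4)
Step 4: +5 fires, +4 burnt (F count now 5)
Step 5: +3 fires, +5 burnt (F count now 3)
Step 6: +1 fires, +3 burnt (F count now 1)
Step 7: +1 fires, +1 burnt (F count now 1)
Step 8: +0 fires, +1 burnt (F count now 0)
Fire out after step 8
Initially T: 28, now '.': 33
Total burnt (originally-T cells now '.'): 25

Answer: 25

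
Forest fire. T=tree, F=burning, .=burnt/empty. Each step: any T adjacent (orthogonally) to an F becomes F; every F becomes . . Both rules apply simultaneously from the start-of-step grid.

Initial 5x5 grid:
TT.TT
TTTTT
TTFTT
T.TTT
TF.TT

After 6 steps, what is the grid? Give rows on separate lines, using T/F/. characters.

Step 1: 5 trees catch fire, 2 burn out
  TT.TT
  TTFTT
  TF.FT
  T.FTT
  F..TT
Step 2: 6 trees catch fire, 5 burn out
  TT.TT
  TF.FT
  F...F
  F..FT
  ...TT
Step 3: 6 trees catch fire, 6 burn out
  TF.FT
  F...F
  .....
  ....F
  ...FT
Step 4: 3 trees catch fire, 6 burn out
  F...F
  .....
  .....
  .....
  ....F
Step 5: 0 trees catch fire, 3 burn out
  .....
  .....
  .....
  .....
  .....
Step 6: 0 trees catch fire, 0 burn out
  .....
  .....
  .....
  .....
  .....

.....
.....
.....
.....
.....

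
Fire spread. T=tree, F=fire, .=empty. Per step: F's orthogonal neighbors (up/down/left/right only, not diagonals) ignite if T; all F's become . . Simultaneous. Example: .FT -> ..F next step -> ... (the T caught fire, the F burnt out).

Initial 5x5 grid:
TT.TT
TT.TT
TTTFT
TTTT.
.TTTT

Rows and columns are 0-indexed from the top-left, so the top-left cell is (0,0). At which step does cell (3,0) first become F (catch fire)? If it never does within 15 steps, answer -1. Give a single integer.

Step 1: cell (3,0)='T' (+4 fires, +1 burnt)
Step 2: cell (3,0)='T' (+5 fires, +4 burnt)
Step 3: cell (3,0)='T' (+6 fires, +5 burnt)
Step 4: cell (3,0)='F' (+4 fires, +6 burnt)
  -> target ignites at step 4
Step 5: cell (3,0)='.' (+1 fires, +4 burnt)
Step 6: cell (3,0)='.' (+0 fires, +1 burnt)
  fire out at step 6

4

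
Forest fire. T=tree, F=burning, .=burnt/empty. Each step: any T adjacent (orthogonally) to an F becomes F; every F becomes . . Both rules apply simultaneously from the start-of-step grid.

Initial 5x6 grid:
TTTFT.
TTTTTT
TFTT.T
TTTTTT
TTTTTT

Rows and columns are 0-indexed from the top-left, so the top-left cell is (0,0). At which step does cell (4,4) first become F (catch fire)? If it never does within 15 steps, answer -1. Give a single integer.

Step 1: cell (4,4)='T' (+7 fires, +2 burnt)
Step 2: cell (4,4)='T' (+8 fires, +7 burnt)
Step 3: cell (4,4)='T' (+5 fires, +8 burnt)
Step 4: cell (4,4)='T' (+3 fires, +5 burnt)
Step 5: cell (4,4)='F' (+2 fires, +3 burnt)
  -> target ignites at step 5
Step 6: cell (4,4)='.' (+1 fires, +2 burnt)
Step 7: cell (4,4)='.' (+0 fires, +1 burnt)
  fire out at step 7

5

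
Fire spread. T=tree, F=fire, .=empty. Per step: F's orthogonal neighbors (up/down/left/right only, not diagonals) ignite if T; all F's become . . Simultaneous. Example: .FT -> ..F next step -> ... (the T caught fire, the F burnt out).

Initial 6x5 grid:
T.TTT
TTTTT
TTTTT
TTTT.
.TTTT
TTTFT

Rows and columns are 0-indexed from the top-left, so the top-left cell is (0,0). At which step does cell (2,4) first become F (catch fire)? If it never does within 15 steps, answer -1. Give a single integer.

Step 1: cell (2,4)='T' (+3 fires, +1 burnt)
Step 2: cell (2,4)='T' (+4 fires, +3 burnt)
Step 3: cell (2,4)='T' (+4 fires, +4 burnt)
Step 4: cell (2,4)='F' (+4 fires, +4 burnt)
  -> target ignites at step 4
Step 5: cell (2,4)='.' (+5 fires, +4 burnt)
Step 6: cell (2,4)='.' (+4 fires, +5 burnt)
Step 7: cell (2,4)='.' (+1 fires, +4 burnt)
Step 8: cell (2,4)='.' (+1 fires, +1 burnt)
Step 9: cell (2,4)='.' (+0 fires, +1 burnt)
  fire out at step 9

4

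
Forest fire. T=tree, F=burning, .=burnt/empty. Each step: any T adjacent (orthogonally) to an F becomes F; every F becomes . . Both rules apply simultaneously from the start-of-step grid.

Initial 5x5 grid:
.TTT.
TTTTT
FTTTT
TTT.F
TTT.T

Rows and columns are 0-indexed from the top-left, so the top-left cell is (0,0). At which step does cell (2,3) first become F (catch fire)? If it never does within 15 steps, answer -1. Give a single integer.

Step 1: cell (2,3)='T' (+5 fires, +2 burnt)
Step 2: cell (2,3)='F' (+6 fires, +5 burnt)
  -> target ignites at step 2
Step 3: cell (2,3)='.' (+5 fires, +6 burnt)
Step 4: cell (2,3)='.' (+3 fires, +5 burnt)
Step 5: cell (2,3)='.' (+0 fires, +3 burnt)
  fire out at step 5

2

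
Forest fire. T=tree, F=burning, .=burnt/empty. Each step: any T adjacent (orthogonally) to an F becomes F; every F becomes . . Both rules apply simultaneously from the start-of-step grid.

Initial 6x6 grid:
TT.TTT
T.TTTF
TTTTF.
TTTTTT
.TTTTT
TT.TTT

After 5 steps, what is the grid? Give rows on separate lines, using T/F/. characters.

Step 1: 4 trees catch fire, 2 burn out
  TT.TTF
  T.TTF.
  TTTF..
  TTTTFT
  .TTTTT
  TT.TTT
Step 2: 6 trees catch fire, 4 burn out
  TT.TF.
  T.TF..
  TTF...
  TTTF.F
  .TTTFT
  TT.TTT
Step 3: 7 trees catch fire, 6 burn out
  TT.F..
  T.F...
  TF....
  TTF...
  .TTF.F
  TT.TFT
Step 4: 5 trees catch fire, 7 burn out
  TT....
  T.....
  F.....
  TF....
  .TF...
  TT.F.F
Step 5: 3 trees catch fire, 5 burn out
  TT....
  F.....
  ......
  F.....
  .F....
  TT....

TT....
F.....
......
F.....
.F....
TT....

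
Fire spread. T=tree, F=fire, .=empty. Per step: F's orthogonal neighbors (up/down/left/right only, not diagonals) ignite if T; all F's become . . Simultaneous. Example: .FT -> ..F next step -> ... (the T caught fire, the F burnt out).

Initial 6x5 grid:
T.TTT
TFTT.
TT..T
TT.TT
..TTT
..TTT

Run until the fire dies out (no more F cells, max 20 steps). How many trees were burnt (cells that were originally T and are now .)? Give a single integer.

Step 1: +3 fires, +1 burnt (F count now 3)
Step 2: +5 fires, +3 burnt (F count now 5)
Step 3: +2 fires, +5 burnt (F count now 2)
Step 4: +1 fires, +2 burnt (F count now 1)
Step 5: +0 fires, +1 burnt (F count now 0)
Fire out after step 5
Initially T: 20, now '.': 21
Total burnt (originally-T cells now '.'): 11

Answer: 11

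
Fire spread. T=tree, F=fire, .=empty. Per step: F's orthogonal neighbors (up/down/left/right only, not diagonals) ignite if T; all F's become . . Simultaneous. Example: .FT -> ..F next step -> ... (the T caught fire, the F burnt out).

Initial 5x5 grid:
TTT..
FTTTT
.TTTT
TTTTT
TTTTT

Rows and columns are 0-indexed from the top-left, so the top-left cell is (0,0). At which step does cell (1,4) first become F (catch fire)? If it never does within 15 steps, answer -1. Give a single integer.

Step 1: cell (1,4)='T' (+2 fires, +1 burnt)
Step 2: cell (1,4)='T' (+3 fires, +2 burnt)
Step 3: cell (1,4)='T' (+4 fires, +3 burnt)
Step 4: cell (1,4)='F' (+5 fires, +4 burnt)
  -> target ignites at step 4
Step 5: cell (1,4)='.' (+4 fires, +5 burnt)
Step 6: cell (1,4)='.' (+2 fires, +4 burnt)
Step 7: cell (1,4)='.' (+1 fires, +2 burnt)
Step 8: cell (1,4)='.' (+0 fires, +1 burnt)
  fire out at step 8

4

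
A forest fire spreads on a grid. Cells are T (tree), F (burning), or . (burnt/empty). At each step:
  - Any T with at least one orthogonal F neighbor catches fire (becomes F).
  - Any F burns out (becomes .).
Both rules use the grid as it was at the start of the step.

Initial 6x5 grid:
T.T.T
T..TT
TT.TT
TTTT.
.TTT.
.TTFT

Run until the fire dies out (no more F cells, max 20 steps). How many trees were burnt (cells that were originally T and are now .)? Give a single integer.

Step 1: +3 fires, +1 burnt (F count now 3)
Step 2: +3 fires, +3 burnt (F count now 3)
Step 3: +3 fires, +3 burnt (F count now 3)
Step 4: +3 fires, +3 burnt (F count now 3)
Step 5: +3 fires, +3 burnt (F count now 3)
Step 6: +2 fires, +3 burnt (F count now 2)
Step 7: +1 fires, +2 burnt (F count now 1)
Step 8: +1 fires, +1 burnt (F count now 1)
Step 9: +0 fires, +1 burnt (F count now 0)
Fire out after step 9
Initially T: 20, now '.': 29
Total burnt (originally-T cells now '.'): 19

Answer: 19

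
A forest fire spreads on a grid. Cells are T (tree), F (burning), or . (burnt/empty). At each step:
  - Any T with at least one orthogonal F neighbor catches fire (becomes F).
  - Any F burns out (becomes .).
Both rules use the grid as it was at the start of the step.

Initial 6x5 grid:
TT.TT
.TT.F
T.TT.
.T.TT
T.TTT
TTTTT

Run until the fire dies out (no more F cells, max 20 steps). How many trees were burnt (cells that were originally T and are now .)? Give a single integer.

Answer: 2

Derivation:
Step 1: +1 fires, +1 burnt (F count now 1)
Step 2: +1 fires, +1 burnt (F count now 1)
Step 3: +0 fires, +1 burnt (F count now 0)
Fire out after step 3
Initially T: 21, now '.': 11
Total burnt (originally-T cells now '.'): 2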